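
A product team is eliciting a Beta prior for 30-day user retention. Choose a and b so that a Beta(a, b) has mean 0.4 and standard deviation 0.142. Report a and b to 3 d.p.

σ² = 0.142² = 0.020164.
With s = a+b, Var = μ(1−μ)/(s+1), so s+1 = (0.4×0.6)/0.020164 = 11.9024 and s = 10.9024.
a = μs = 4.361, b = (1−μ)s = 6.541.

a = 4.361, b = 6.541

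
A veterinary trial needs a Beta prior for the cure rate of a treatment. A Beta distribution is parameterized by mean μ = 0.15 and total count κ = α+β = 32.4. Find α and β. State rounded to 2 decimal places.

Split κ in proportion μ : (1−μ): α = 0.15·32.4 = 4.86, β = 32.4 − 4.86 = 27.54.

α = 4.86, β = 27.54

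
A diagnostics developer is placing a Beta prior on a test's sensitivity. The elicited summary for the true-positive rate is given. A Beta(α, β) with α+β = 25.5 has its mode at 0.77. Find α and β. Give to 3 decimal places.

α = 19.095, β = 6.405

For α,β>1 the mode is (α−1)/(α+β−2), so α = mode·(κ−2)+1 = 0.77×23.5+1 = 19.095.
And β = (1−mode)·(κ−2)+1 = 0.23×23.5+1 = 6.405.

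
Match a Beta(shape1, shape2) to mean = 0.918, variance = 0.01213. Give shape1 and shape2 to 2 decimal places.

shape1 = 4.78, shape2 = 0.43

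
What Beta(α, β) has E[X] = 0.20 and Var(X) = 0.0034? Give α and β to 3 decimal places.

α = 9.212, β = 36.847

Write ν = α+β; then α = μν and Var = μ(1−μ)/(ν+1).
ν = μ(1−μ)/Var − 1 = 0.1600/0.0034 − 1 = 46.0588.
α = 0.20·46.0588 = 9.212, β = 0.80·46.0588 = 36.847.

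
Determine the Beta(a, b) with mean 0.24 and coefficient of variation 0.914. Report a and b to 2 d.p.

a = 0.67, b = 2.12

σ = CV·μ = 0.914×0.24 = 0.21936, so σ² = 0.048119.
s+1 = μ(1−μ)/σ² = 0.1824/0.048119 = 3.7906, so s = a+b = 2.7906.
a = μs = 0.67, b = (1−μ)s = 2.12.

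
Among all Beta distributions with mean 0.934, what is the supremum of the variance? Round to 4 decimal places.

For fixed mean μ the Beta variance is μ(1−μ)/(α+β+1), increasing as α+β decreases.
Its least upper bound (not attained) is μ(1−μ) = 0.934·0.066 = 0.0616.

0.0616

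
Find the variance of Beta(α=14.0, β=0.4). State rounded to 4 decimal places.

0.0018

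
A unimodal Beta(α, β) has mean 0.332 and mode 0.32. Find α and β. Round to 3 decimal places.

Let s = α+β. Mean gives α = μs = 0.332s; mode gives (α−1)/(s−2) = 0.32.
Substituting: 0.332s − 1 = 0.32(s−2) = 0.32s − 0.64, so 0.012s = 0.36 and s = 30.0000.
Then α = 0.332×30.0000 = 9.960 and β = s−α = 20.040.

α = 9.960, β = 20.040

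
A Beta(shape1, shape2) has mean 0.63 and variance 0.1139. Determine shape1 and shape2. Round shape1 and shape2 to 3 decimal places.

Let s = shape1+shape2. The Beta variance is μ(1−μ)/(s+1).
So s+1 = μ(1−μ)/σ² = (0.63×0.37)/0.1139 = 0.2331/0.1139 = 2.0465, giving s = 1.0465.
Then shape1 = μs = 0.63×1.0465 = 0.659 and shape2 = (1−μ)s = 0.37×1.0465 = 0.387.

shape1 = 0.659, shape2 = 0.387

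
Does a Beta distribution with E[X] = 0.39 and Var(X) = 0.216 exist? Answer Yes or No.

Yes

A Beta with mean μ has variance μ(1−μ)/(α+β+1) < μ(1−μ).
Here μ(1−μ) = 0.39×0.61 = 0.2379, and 0.216 < 0.2379.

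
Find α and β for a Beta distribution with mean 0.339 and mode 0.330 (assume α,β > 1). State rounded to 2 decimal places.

Let s = α+β. Mean gives α = μs = 0.339s; mode gives (α−1)/(s−2) = 0.330.
Substituting: 0.339s − 1 = 0.330(s−2) = 0.330s − 0.660, so 0.009s = 0.340 and s = 37.7778.
Then α = 0.339×37.7778 = 12.81 and β = s−α = 24.97.

α = 12.81, β = 24.97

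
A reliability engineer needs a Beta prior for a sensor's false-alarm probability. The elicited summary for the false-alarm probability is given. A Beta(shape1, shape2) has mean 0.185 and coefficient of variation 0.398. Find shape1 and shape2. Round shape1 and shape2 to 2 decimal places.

shape1 = 4.96, shape2 = 21.85

σ = CV·μ = 0.398×0.185 = 0.07363, so σ² = 0.005421.
s+1 = μ(1−μ)/σ² = 0.150775/0.005421 = 27.8112, so s = shape1+shape2 = 26.8112.
shape1 = μs = 4.96, shape2 = (1−μ)s = 21.85.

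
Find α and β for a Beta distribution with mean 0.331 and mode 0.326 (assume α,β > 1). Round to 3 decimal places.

α = 23.038, β = 46.562

With s = α+β: μ = α/s and mode = (α−1)/(s−2). Eliminating α = μs,
μs − 1 = m(s−2) ⇒ s(μ−m) = 1−2m ⇒ s = 0.348/0.005 = 69.6000.
So α = μs = 23.038, β = (1−μ)s = 46.562.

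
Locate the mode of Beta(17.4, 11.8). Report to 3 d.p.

With α,β > 1, mode = (α−1)/(α+β−2) = 16.4/27.2 = 0.603.

0.603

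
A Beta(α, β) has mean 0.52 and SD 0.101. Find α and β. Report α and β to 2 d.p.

σ² = 0.101² = 0.010201.
With s = α+β, Var = μ(1−μ)/(s+1), so s+1 = (0.52×0.48)/0.010201 = 24.4682 and s = 23.4682.
α = μs = 12.20, β = (1−μ)s = 11.26.

α = 12.20, β = 11.26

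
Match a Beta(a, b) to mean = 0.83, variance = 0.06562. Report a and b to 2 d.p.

a = 0.95, b = 0.20

By moment matching, a+b = μ(1−μ)/σ² − 1 = (0.83·0.17)/0.06562 − 1 = 2.1503 − 1 = 1.1503.
Since a/(a+b) = μ, a = 0.83·1.1503 = 0.95 and b = 0.17·1.1503 = 0.20.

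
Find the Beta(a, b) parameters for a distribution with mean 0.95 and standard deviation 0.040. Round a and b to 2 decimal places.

Variance = 0.040² = 0.001600. The moment-matching identity a+b = μ(1−μ)/Var − 1 gives
a+b = 0.0475/0.001600 − 1 = 28.6875, so a = μ·28.6875 = 27.25 and b = (1−μ)·28.6875 = 1.43.

a = 27.25, b = 1.43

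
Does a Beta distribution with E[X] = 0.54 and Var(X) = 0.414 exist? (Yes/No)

No

For any Beta, Var(X) < E[X]·(1−E[X]).
Here μ(1−μ) = 0.54×0.46 = 0.2484, and 0.414 ≥ 0.2484.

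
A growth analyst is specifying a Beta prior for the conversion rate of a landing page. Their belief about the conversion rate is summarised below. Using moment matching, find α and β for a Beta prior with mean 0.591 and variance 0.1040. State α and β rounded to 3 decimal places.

α = 0.783, β = 0.542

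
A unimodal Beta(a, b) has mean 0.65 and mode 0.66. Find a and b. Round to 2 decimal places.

a = 20.80, b = 11.20

Let s = a+b. Mean gives a = μs = 0.65s; mode gives (a−1)/(s−2) = 0.66.
Substituting: 0.65s − 1 = 0.66(s−2) = 0.66s − 1.32, so -0.01s = -0.32 and s = 32.0000.
Then a = 0.65×32.0000 = 20.80 and b = s−a = 11.20.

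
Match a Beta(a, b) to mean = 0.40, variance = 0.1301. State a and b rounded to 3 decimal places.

By moment matching, a+b = μ(1−μ)/σ² − 1 = (0.40·0.60)/0.1301 − 1 = 1.8447 − 1 = 0.8447.
Since a/(a+b) = μ, a = 0.40·0.8447 = 0.338 and b = 0.60·0.8447 = 0.507.

a = 0.338, b = 0.507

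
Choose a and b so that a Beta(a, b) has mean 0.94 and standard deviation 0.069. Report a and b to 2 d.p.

a = 10.20, b = 0.65

σ² = 0.069² = 0.004761.
With s = a+b, Var = μ(1−μ)/(s+1), so s+1 = (0.94×0.06)/0.004761 = 11.8463 and s = 10.8463.
a = μs = 10.20, b = (1−μ)s = 0.65.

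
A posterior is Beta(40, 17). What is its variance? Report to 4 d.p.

0.0036

μ = 40/57 = 0.701754; Var = μ(1−μ)/(α+β+1) = 0.2092952/58 = 0.0036.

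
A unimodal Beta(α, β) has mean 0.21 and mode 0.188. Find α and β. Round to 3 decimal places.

α = 5.956, β = 22.407

With s = α+β: μ = α/s and mode = (α−1)/(s−2). Eliminating α = μs,
μs − 1 = m(s−2) ⇒ s(μ−m) = 1−2m ⇒ s = 0.624/0.022 = 28.3636.
So α = μs = 5.956, β = (1−μ)s = 22.407.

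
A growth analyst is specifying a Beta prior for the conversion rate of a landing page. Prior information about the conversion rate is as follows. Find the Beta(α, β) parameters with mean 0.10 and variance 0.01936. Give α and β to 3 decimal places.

α = 0.365, β = 3.284

By moment matching, α+β = μ(1−μ)/σ² − 1 = (0.10·0.90)/0.01936 − 1 = 4.6488 − 1 = 3.6488.
Since α/(α+β) = μ, α = 0.10·3.6488 = 0.365 and β = 0.90·3.6488 = 3.284.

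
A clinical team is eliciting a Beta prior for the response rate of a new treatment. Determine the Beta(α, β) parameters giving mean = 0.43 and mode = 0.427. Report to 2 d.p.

With s = α+β: μ = α/s and mode = (α−1)/(s−2). Eliminating α = μs,
μs − 1 = m(s−2) ⇒ s(μ−m) = 1−2m ⇒ s = 0.146/0.003 = 48.6667.
So α = μs = 20.93, β = (1−μ)s = 27.74.

α = 20.93, β = 27.74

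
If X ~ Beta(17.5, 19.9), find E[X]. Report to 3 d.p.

The Beta mean is α/(α+β) = 17.5/(17.5+19.9) = 0.468.

0.468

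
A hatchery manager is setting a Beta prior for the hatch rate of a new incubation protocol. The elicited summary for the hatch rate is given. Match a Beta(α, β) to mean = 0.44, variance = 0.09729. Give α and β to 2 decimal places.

α = 0.67, β = 0.86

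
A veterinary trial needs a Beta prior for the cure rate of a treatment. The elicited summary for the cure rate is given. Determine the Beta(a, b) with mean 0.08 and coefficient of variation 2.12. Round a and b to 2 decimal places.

Var = (CV·μ)² = (2.12×0.08)² = 0.028764.
a+b = μ(1−μ)/Var − 1 = 0.0736/0.028764 − 1 = 1.5587.
Thus a = 0.08·1.5587 = 0.12 and b = 0.92·1.5587 = 1.43.

a = 0.12, b = 1.43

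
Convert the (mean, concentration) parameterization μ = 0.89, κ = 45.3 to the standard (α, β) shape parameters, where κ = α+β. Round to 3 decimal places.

α = μκ = 0.89×45.3 = 40.317 and β = (1−μ)κ = 0.11×45.3 = 4.983.

α = 40.317, β = 4.983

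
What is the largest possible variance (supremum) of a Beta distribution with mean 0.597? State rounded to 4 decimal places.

0.2406

Var = μ(1−μ)/(α+β+1), which approaches μ(1−μ) as α+β → 0.
So the supremum is μ(1−μ) = 0.597×0.403 = 0.2406.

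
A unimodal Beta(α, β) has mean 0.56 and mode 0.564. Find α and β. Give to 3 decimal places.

Let s = α+β. Mean gives α = μs = 0.56s; mode gives (α−1)/(s−2) = 0.564.
Substituting: 0.56s − 1 = 0.564(s−2) = 0.564s − 1.128, so -0.004s = -0.128 and s = 32.0000.
Then α = 0.56×32.0000 = 17.920 and β = s−α = 14.080.

α = 17.920, β = 14.080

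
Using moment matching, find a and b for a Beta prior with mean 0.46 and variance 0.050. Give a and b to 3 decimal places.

a = 1.825, b = 2.143

Let s = a+b. The Beta variance is μ(1−μ)/(s+1).
So s+1 = μ(1−μ)/σ² = (0.46×0.54)/0.050 = 0.2484/0.050 = 4.9680, giving s = 3.9680.
Then a = μs = 0.46×3.9680 = 1.825 and b = (1−μ)s = 0.54×3.9680 = 2.143.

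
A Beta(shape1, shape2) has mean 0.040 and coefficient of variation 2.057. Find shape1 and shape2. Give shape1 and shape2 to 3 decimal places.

σ = CV·μ = 2.057×0.040 = 0.08228, so σ² = 0.006770.
s+1 = μ(1−μ)/σ² = 0.038400/0.006770 = 5.6721, so s = shape1+shape2 = 4.6721.
shape1 = μs = 0.187, shape2 = (1−μ)s = 4.485.

shape1 = 0.187, shape2 = 4.485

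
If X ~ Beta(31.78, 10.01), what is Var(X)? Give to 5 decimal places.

0.00426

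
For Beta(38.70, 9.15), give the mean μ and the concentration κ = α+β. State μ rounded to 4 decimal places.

κ = α+β = 38.70+9.15 = 47.85; μ = α/κ = 38.70/47.85 = 0.8088.

μ = 0.8088, κ = 47.85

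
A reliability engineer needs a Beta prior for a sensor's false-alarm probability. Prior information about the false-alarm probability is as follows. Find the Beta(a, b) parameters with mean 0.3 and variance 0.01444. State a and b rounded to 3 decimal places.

Let s = a+b. The Beta variance is μ(1−μ)/(s+1).
So s+1 = μ(1−μ)/σ² = (0.3×0.7)/0.01444 = 0.21/0.01444 = 14.5429, giving s = 13.5429.
Then a = μs = 0.3×13.5429 = 4.063 and b = (1−μ)s = 0.7×13.5429 = 9.480.

a = 4.063, b = 9.480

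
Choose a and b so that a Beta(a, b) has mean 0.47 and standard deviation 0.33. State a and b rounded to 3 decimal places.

First σ² = 0.1089. Setting a = μn, b = (1−μ)n with n = a+b,
μ(1−μ)/(n+1) = 0.1089 ⇒ n+1 = 0.2491/0.1089 = 2.2874 ⇒ n = 1.2874.
Hence a = 0.47×1.2874 = 0.605, b = 0.53×1.2874 = 0.682.

a = 0.605, b = 0.682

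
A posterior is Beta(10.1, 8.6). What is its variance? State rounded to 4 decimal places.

0.0126

μ = 10.1/18.7 = 0.540107; Var = μ(1−μ)/(α+β+1) = 0.2483914/19.7 = 0.0126.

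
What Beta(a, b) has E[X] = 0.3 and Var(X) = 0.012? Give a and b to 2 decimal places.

Write ν = a+b; then a = μν and Var = μ(1−μ)/(ν+1).
ν = μ(1−μ)/Var − 1 = 0.21/0.012 − 1 = 16.5000.
a = 0.3·16.5000 = 4.95, b = 0.7·16.5000 = 11.55.

a = 4.95, b = 11.55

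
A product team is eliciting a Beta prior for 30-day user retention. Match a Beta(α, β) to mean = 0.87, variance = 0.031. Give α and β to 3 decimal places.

α = 2.304, β = 0.344

Let s = α+β. The Beta variance is μ(1−μ)/(s+1).
So s+1 = μ(1−μ)/σ² = (0.87×0.13)/0.031 = 0.1131/0.031 = 3.6484, giving s = 2.6484.
Then α = μs = 0.87×2.6484 = 2.304 and β = (1−μ)s = 0.13×2.6484 = 0.344.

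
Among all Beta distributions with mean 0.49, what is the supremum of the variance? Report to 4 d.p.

0.2499

Var = μ(1−μ)/(α+β+1), which approaches μ(1−μ) as α+β → 0.
So the supremum is μ(1−μ) = 0.49×0.51 = 0.2499.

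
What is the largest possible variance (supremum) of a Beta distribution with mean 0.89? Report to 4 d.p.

0.0979

For fixed mean μ the Beta variance is μ(1−μ)/(α+β+1), increasing as α+β decreases.
Its least upper bound (not attained) is μ(1−μ) = 0.89·0.11 = 0.0979.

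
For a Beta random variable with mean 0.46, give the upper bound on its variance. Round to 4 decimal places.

0.2484

For fixed mean μ the Beta variance is μ(1−μ)/(α+β+1), increasing as α+β decreases.
Its least upper bound (not attained) is μ(1−μ) = 0.46·0.54 = 0.2484.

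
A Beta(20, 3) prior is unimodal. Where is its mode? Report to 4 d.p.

0.9048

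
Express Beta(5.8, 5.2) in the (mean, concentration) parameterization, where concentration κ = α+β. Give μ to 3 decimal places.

μ = 0.527, κ = 11.0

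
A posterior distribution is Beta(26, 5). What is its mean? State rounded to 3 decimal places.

E[X] = α/(α+β) = 26/31 = 0.839.

0.839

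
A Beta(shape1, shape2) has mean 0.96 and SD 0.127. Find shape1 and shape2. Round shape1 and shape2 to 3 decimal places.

shape1 = 1.326, shape2 = 0.055

First σ² = 0.016129. Setting shape1 = μn, shape2 = (1−μ)n with n = shape1+shape2,
μ(1−μ)/(n+1) = 0.016129 ⇒ n+1 = 0.0384/0.016129 = 2.3808 ⇒ n = 1.3808.
Hence shape1 = 0.96×1.3808 = 1.326, shape2 = 0.04×1.3808 = 0.055.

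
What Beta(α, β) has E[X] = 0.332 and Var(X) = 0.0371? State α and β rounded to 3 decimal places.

α = 1.653, β = 3.325

By moment matching, α+β = μ(1−μ)/σ² − 1 = (0.332·0.668)/0.0371 − 1 = 5.9778 − 1 = 4.9778.
Since α/(α+β) = μ, α = 0.332·4.9778 = 1.653 and β = 0.668·4.9778 = 3.325.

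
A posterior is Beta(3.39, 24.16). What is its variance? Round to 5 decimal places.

Var = αβ/[(α+β)²(α+β+1)] = (3.39×24.16)/(27.55²×28.55) = 81.9024/21669.521375 = 0.00378.

0.00378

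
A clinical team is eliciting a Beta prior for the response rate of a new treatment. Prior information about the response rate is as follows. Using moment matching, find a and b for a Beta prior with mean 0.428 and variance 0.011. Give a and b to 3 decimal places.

a = 9.098, b = 12.158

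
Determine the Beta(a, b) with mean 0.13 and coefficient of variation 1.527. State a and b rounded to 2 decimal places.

a = 0.24, b = 1.63

σ = CV·μ = 1.527×0.13 = 0.19851, so σ² = 0.039406.
s+1 = μ(1−μ)/σ² = 0.1131/0.039406 = 2.8701, so s = a+b = 1.8701.
a = μs = 0.24, b = (1−μ)s = 1.63.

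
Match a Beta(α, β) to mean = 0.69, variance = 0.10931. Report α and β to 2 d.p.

Let s = α+β. The Beta variance is μ(1−μ)/(s+1).
So s+1 = μ(1−μ)/σ² = (0.69×0.31)/0.10931 = 0.2139/0.10931 = 1.9568, giving s = 0.9568.
Then α = μs = 0.69×0.9568 = 0.66 and β = (1−μ)s = 0.31×0.9568 = 0.30.

α = 0.66, β = 0.30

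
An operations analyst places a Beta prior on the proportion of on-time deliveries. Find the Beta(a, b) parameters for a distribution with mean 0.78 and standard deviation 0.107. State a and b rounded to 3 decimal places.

a = 10.911, b = 3.077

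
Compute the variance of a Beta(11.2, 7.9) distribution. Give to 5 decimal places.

Var = αβ/[(α+β)²(α+β+1)] = (11.2×7.9)/(19.1²×20.1) = 88.48/7332.681 = 0.01207.

0.01207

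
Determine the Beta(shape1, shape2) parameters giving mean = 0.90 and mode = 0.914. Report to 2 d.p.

Let s = shape1+shape2. Mean gives shape1 = μs = 0.90s; mode gives (shape1−1)/(s−2) = 0.914.
Substituting: 0.90s − 1 = 0.914(s−2) = 0.914s − 1.828, so -0.014s = -0.828 and s = 59.1429.
Then shape1 = 0.90×59.1429 = 53.23 and shape2 = s−shape1 = 5.91.

shape1 = 53.23, shape2 = 5.91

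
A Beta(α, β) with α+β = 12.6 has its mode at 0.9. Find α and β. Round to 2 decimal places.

α = 10.54, β = 2.06

For α,β>1 the mode is (α−1)/(α+β−2), so α = mode·(κ−2)+1 = 0.9×10.6+1 = 10.54.
And β = (1−mode)·(κ−2)+1 = 0.1×10.6+1 = 2.06.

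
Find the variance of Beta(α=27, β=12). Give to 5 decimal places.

Var = αβ/[(α+β)²(α+β+1)] = (27×12)/(39²×40) = 324/60840 = 0.00533.

0.00533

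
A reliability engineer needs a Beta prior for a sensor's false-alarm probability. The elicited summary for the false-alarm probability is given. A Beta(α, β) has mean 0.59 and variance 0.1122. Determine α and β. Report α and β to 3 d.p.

Write ν = α+β; then α = μν and Var = μ(1−μ)/(ν+1).
ν = μ(1−μ)/Var − 1 = 0.2419/0.1122 − 1 = 1.1560.
α = 0.59·1.1560 = 0.682, β = 0.41·1.1560 = 0.474.

α = 0.682, β = 0.474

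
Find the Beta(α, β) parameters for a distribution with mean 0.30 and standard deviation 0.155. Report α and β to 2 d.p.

α = 2.32, β = 5.42

First σ² = 0.024025. Setting α = μn, β = (1−μ)n with n = α+β,
μ(1−μ)/(n+1) = 0.024025 ⇒ n+1 = 0.2100/0.024025 = 8.7409 ⇒ n = 7.7409.
Hence α = 0.30×7.7409 = 2.32, β = 0.70×7.7409 = 5.42.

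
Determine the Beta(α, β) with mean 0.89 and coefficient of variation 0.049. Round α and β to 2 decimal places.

Var = (CV·μ)² = (0.049×0.89)² = 0.001902.
α+β = μ(1−μ)/Var − 1 = 0.0979/0.001902 − 1 = 50.4767.
Thus α = 0.89·50.4767 = 44.92 and β = 0.11·50.4767 = 5.55.

α = 44.92, β = 5.55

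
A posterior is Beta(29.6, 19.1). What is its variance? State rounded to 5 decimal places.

μ = 29.6/48.7 = 0.607803; Var = μ(1−μ)/(α+β+1) = 0.2383785/49.7 = 0.00480.

0.00480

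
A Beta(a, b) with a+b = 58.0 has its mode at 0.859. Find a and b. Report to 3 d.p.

Since the density peak of Beta(a,b) is at (a−1)/(a+b−2),
a = 1 + 0.859(58.0−2) = 49.104 and b = 58.0 − 49.104 = 8.896.

a = 49.104, b = 8.896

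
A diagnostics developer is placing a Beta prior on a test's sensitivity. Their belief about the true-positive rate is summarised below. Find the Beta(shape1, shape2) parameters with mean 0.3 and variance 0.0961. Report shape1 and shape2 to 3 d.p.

By moment matching, shape1+shape2 = μ(1−μ)/σ² − 1 = (0.3·0.7)/0.0961 − 1 = 2.1852 − 1 = 1.1852.
Since shape1/(shape1+shape2) = μ, shape1 = 0.3·1.1852 = 0.356 and shape2 = 0.7·1.1852 = 0.830.

shape1 = 0.356, shape2 = 0.830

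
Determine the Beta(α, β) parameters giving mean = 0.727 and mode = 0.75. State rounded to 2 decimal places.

α = 15.80, β = 5.93

Let s = α+β. Mean gives α = μs = 0.727s; mode gives (α−1)/(s−2) = 0.75.
Substituting: 0.727s − 1 = 0.75(s−2) = 0.75s − 1.50, so -0.023s = -0.50 and s = 21.7391.
Then α = 0.727×21.7391 = 15.80 and β = s−α = 5.93.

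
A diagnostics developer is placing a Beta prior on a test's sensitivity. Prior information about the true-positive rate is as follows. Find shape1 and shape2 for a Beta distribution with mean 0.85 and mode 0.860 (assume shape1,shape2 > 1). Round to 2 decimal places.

Let s = shape1+shape2. Mean gives shape1 = μs = 0.85s; mode gives (shape1−1)/(s−2) = 0.860.
Substituting: 0.85s − 1 = 0.860(s−2) = 0.860s − 1.720, so -0.010s = -0.720 and s = 72.0000.
Then shape1 = 0.85×72.0000 = 61.20 and shape2 = s−shape1 = 10.80.

shape1 = 61.20, shape2 = 10.80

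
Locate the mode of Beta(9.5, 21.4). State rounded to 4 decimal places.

With α,β > 1, mode = (α−1)/(α+β−2) = 8.5/28.9 = 0.2941.

0.2941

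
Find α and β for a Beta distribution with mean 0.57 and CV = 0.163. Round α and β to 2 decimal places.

α = 15.61, β = 11.78

Var = (CV·μ)² = (0.163×0.57)² = 0.008632.
α+β = μ(1−μ)/Var − 1 = 0.2451/0.008632 − 1 = 27.3935.
Thus α = 0.57·27.3935 = 15.61 and β = 0.43·27.3935 = 11.78.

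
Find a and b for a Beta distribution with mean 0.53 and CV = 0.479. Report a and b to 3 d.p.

Var = (CV·μ)² = (0.479×0.53)² = 0.064450.
a+b = μ(1−μ)/Var − 1 = 0.2491/0.064450 − 1 = 2.8650.
Thus a = 0.53·2.8650 = 1.518 and b = 0.47·2.8650 = 1.347.

a = 1.518, b = 1.347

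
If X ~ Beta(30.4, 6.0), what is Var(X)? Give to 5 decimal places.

0.00368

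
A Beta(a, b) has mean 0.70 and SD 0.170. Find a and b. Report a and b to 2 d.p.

a = 4.39, b = 1.88

First σ² = 0.028900. Setting a = μn, b = (1−μ)n with n = a+b,
μ(1−μ)/(n+1) = 0.028900 ⇒ n+1 = 0.2100/0.028900 = 7.2664 ⇒ n = 6.2664.
Hence a = 0.70×6.2664 = 4.39, b = 0.30×6.2664 = 1.88.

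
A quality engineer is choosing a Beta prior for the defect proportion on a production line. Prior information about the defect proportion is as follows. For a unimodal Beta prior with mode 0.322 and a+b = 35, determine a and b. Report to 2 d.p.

a = 11.63, b = 23.37

Since the density peak of Beta(a,b) is at (a−1)/(a+b−2),
a = 1 + 0.322(35−2) = 11.63 and b = 35 − 11.63 = 23.37.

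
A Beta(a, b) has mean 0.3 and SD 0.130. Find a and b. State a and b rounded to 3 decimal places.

a = 3.428, b = 7.998

σ² = 0.130² = 0.016900.
With s = a+b, Var = μ(1−μ)/(s+1), so s+1 = (0.3×0.7)/0.016900 = 12.4260 and s = 11.4260.
a = μs = 3.428, b = (1−μ)s = 7.998.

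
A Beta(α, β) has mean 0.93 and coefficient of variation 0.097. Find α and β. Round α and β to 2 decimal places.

σ = CV·μ = 0.097×0.93 = 0.09021, so σ² = 0.008138.
s+1 = μ(1−μ)/σ² = 0.0651/0.008138 = 7.9997, so s = α+β = 6.9997.
α = μs = 6.51, β = (1−μ)s = 0.49.

α = 6.51, β = 0.49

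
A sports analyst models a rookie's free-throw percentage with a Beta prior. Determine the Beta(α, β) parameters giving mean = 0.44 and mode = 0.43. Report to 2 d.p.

α = 6.16, β = 7.84

With s = α+β: μ = α/s and mode = (α−1)/(s−2). Eliminating α = μs,
μs − 1 = m(s−2) ⇒ s(μ−m) = 1−2m ⇒ s = 0.14/0.01 = 14.0000.
So α = μs = 6.16, β = (1−μ)s = 7.84.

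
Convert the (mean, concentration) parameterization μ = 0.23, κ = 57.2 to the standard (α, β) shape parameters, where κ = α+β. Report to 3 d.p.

α = 13.156, β = 44.044

α = μκ = 0.23×57.2 = 13.156 and β = (1−μ)κ = 0.77×57.2 = 44.044.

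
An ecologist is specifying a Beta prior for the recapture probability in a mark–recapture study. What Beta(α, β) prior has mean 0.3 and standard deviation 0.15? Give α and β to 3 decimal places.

α = 2.500, β = 5.833

σ² = 0.15² = 0.0225.
With s = α+β, Var = μ(1−μ)/(s+1), so s+1 = (0.3×0.7)/0.0225 = 9.3333 and s = 8.3333.
α = μs = 2.500, β = (1−μ)s = 5.833.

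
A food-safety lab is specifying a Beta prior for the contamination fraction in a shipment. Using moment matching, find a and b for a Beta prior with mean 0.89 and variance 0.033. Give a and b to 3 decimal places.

Write ν = a+b; then a = μν and Var = μ(1−μ)/(ν+1).
ν = μ(1−μ)/Var − 1 = 0.0979/0.033 − 1 = 1.9667.
a = 0.89·1.9667 = 1.750, b = 0.11·1.9667 = 0.216.

a = 1.750, b = 0.216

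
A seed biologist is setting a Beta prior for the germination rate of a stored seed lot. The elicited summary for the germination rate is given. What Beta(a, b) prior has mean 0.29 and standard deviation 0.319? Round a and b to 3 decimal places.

First σ² = 0.101761. Setting a = μn, b = (1−μ)n with n = a+b,
μ(1−μ)/(n+1) = 0.101761 ⇒ n+1 = 0.2059/0.101761 = 2.0234 ⇒ n = 1.0234.
Hence a = 0.29×1.0234 = 0.297, b = 0.71×1.0234 = 0.727.

a = 0.297, b = 0.727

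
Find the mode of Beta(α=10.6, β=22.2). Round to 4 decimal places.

0.3117

With α,β > 1, mode = (α−1)/(α+β−2) = 9.6/30.8 = 0.3117.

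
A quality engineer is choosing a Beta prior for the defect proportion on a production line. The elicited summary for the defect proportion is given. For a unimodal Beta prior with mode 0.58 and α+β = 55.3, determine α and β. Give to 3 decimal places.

α = 31.914, β = 23.386

Since the density peak of Beta(α,β) is at (α−1)/(α+β−2),
α = 1 + 0.58(55.3−2) = 31.914 and β = 55.3 − 31.914 = 23.386.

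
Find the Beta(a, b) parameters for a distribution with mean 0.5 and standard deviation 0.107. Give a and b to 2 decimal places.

σ² = 0.107² = 0.011449.
With s = a+b, Var = μ(1−μ)/(s+1), so s+1 = (0.5×0.5)/0.011449 = 21.8360 and s = 20.8360.
a = μs = 10.42, b = (1−μ)s = 10.42.

a = 10.42, b = 10.42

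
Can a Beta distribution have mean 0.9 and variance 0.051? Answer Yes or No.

The Beta variance bound is σ² < μ(1−μ).
Here μ(1−μ) = 0.9×0.1 = 0.09, and 0.051 < 0.09.

Yes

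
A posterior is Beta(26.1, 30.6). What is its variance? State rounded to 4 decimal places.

0.0043

μ = 26.1/56.7 = 0.460317; Var = μ(1−μ)/(α+β+1) = 0.2484253/57.7 = 0.0043.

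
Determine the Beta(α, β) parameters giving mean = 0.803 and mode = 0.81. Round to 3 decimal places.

α = 71.123, β = 17.449

With s = α+β: μ = α/s and mode = (α−1)/(s−2). Eliminating α = μs,
μs − 1 = m(s−2) ⇒ s(μ−m) = 1−2m ⇒ s = -0.62/-0.007 = 88.5714.
So α = μs = 71.123, β = (1−μ)s = 17.449.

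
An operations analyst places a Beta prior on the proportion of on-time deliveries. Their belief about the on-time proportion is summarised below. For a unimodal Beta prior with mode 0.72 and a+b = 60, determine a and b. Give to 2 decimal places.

a = 42.76, b = 17.24

Since the density peak of Beta(a,b) is at (a−1)/(a+b−2),
a = 1 + 0.72(60−2) = 42.76 and b = 60 − 42.76 = 17.24.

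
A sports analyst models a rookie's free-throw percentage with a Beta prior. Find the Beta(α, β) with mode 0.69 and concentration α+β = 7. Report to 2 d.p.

α = 4.45, β = 2.55

Mode = (α−1)/(κ−2) with κ = α+β, so α−1 = 0.69·5 = 3.45.
α = 4.45; β = κ − α = 2.55.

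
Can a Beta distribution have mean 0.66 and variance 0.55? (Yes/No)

A Beta with mean μ has variance μ(1−μ)/(α+β+1) < μ(1−μ).
Here μ(1−μ) = 0.66×0.34 = 0.2244, and 0.55 ≥ 0.2244.

No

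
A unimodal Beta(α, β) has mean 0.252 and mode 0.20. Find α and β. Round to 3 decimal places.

α = 2.908, β = 8.631

With s = α+β: μ = α/s and mode = (α−1)/(s−2). Eliminating α = μs,
μs − 1 = m(s−2) ⇒ s(μ−m) = 1−2m ⇒ s = 0.60/0.052 = 11.5385.
So α = μs = 2.908, β = (1−μ)s = 8.631.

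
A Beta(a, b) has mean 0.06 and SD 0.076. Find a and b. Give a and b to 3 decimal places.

σ² = 0.076² = 0.005776.
With s = a+b, Var = μ(1−μ)/(s+1), so s+1 = (0.06×0.94)/0.005776 = 9.7645 and s = 8.7645.
a = μs = 0.526, b = (1−μ)s = 8.239.

a = 0.526, b = 8.239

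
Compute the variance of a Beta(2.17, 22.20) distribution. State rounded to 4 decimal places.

0.0032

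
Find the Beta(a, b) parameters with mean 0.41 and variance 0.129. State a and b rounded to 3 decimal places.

By moment matching, a+b = μ(1−μ)/σ² − 1 = (0.41·0.59)/0.129 − 1 = 1.8752 − 1 = 0.8752.
Since a/(a+b) = μ, a = 0.41·0.8752 = 0.359 and b = 0.59·0.8752 = 0.516.

a = 0.359, b = 0.516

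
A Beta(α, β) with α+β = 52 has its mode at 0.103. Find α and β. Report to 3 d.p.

α = 6.150, β = 45.850

Mode = (α−1)/(κ−2) with κ = α+β, so α−1 = 0.103·50 = 5.150.
α = 6.150; β = κ − α = 45.850.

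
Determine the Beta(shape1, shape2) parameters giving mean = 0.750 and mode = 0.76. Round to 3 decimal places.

With s = shape1+shape2: μ = shape1/s and mode = (shape1−1)/(s−2). Eliminating shape1 = μs,
μs − 1 = m(s−2) ⇒ s(μ−m) = 1−2m ⇒ s = -0.52/-0.010 = 52.0000.
So shape1 = μs = 39.000, shape2 = (1−μ)s = 13.000.

shape1 = 39.000, shape2 = 13.000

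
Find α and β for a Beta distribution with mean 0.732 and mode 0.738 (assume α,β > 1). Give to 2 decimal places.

α = 58.07, β = 21.26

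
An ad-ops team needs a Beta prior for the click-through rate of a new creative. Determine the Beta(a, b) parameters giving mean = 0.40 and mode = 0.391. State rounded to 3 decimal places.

a = 9.689, b = 14.533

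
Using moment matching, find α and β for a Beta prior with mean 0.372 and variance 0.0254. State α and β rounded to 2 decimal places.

α = 3.05, β = 5.15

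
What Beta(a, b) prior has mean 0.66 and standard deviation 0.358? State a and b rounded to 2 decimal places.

a = 0.50, b = 0.26

σ² = 0.358² = 0.128164.
With s = a+b, Var = μ(1−μ)/(s+1), so s+1 = (0.66×0.34)/0.128164 = 1.7509 and s = 0.7509.
a = μs = 0.50, b = (1−μ)s = 0.26.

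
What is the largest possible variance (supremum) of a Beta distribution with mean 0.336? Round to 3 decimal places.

0.223

For fixed mean μ the Beta variance is μ(1−μ)/(α+β+1), increasing as α+β decreases.
Its least upper bound (not attained) is μ(1−μ) = 0.336·0.664 = 0.223.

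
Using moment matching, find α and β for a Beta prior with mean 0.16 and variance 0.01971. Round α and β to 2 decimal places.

Let s = α+β. The Beta variance is μ(1−μ)/(s+1).
So s+1 = μ(1−μ)/σ² = (0.16×0.84)/0.01971 = 0.1344/0.01971 = 6.8189, giving s = 5.8189.
Then α = μs = 0.16×5.8189 = 0.93 and β = (1−μ)s = 0.84×5.8189 = 4.89.

α = 0.93, β = 4.89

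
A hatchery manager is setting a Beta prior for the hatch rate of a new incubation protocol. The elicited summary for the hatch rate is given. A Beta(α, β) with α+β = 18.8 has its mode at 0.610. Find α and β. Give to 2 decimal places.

α = 11.25, β = 7.55

Mode = (α−1)/(κ−2) with κ = α+β, so α−1 = 0.610·16.8 = 10.25.
α = 11.25; β = κ − α = 7.55.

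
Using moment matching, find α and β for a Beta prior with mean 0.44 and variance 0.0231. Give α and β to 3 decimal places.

Let s = α+β. The Beta variance is μ(1−μ)/(s+1).
So s+1 = μ(1−μ)/σ² = (0.44×0.56)/0.0231 = 0.2464/0.0231 = 10.6667, giving s = 9.6667.
Then α = μs = 0.44×9.6667 = 4.253 and β = (1−μ)s = 0.56×9.6667 = 5.413.

α = 4.253, β = 5.413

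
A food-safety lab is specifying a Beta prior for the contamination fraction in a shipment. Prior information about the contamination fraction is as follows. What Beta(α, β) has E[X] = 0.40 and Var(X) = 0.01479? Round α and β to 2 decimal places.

α = 6.09, β = 9.14

Write ν = α+β; then α = μν and Var = μ(1−μ)/(ν+1).
ν = μ(1−μ)/Var − 1 = 0.2400/0.01479 − 1 = 15.2272.
α = 0.40·15.2272 = 6.09, β = 0.60·15.2272 = 9.14.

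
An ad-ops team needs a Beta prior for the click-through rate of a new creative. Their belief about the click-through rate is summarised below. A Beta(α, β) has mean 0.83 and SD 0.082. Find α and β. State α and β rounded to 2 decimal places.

First σ² = 0.006724. Setting α = μn, β = (1−μ)n with n = α+β,
μ(1−μ)/(n+1) = 0.006724 ⇒ n+1 = 0.1411/0.006724 = 20.9845 ⇒ n = 19.9845.
Hence α = 0.83×19.9845 = 16.59, β = 0.17×19.9845 = 3.40.

α = 16.59, β = 3.40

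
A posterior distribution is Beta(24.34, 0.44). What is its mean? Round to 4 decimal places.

0.9822

E[X] = α/(α+β) = 24.34/24.78 = 0.9822.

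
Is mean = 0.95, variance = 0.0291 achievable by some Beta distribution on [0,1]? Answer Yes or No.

Yes

A Beta with mean μ has variance μ(1−μ)/(α+β+1) < μ(1−μ).
Here μ(1−μ) = 0.95×0.05 = 0.0475, and 0.0291 < 0.0475.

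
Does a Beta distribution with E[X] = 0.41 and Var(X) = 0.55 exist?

A Beta with mean μ has variance μ(1−μ)/(α+β+1) < μ(1−μ).
Here μ(1−μ) = 0.41×0.59 = 0.2419, and 0.55 ≥ 0.2419.

No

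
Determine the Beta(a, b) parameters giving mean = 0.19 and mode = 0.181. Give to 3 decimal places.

a = 13.469, b = 57.420

Let s = a+b. Mean gives a = μs = 0.19s; mode gives (a−1)/(s−2) = 0.181.
Substituting: 0.19s − 1 = 0.181(s−2) = 0.181s − 0.362, so 0.009s = 0.638 and s = 70.8889.
Then a = 0.19×70.8889 = 13.469 and b = s−a = 57.420.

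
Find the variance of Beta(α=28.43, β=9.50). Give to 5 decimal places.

μ = 28.43/37.93 = 0.749539; Var = μ(1−μ)/(α+β+1) = 0.1877305/38.93 = 0.00482.

0.00482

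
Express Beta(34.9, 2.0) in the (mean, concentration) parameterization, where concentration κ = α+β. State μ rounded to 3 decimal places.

κ = α+β = 34.9+2.0 = 36.9; μ = α/κ = 34.9/36.9 = 0.946.

μ = 0.946, κ = 36.9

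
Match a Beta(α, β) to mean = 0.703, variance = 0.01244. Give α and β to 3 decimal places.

Write ν = α+β; then α = μν and Var = μ(1−μ)/(ν+1).
ν = μ(1−μ)/Var − 1 = 0.208791/0.01244 − 1 = 15.7838.
α = 0.703·15.7838 = 11.096, β = 0.297·15.7838 = 4.688.

α = 11.096, β = 4.688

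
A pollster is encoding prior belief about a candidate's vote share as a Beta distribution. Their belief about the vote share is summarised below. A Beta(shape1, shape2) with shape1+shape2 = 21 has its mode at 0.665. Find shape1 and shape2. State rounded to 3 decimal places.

shape1 = 13.635, shape2 = 7.365

For shape1,shape2>1 the mode is (shape1−1)/(shape1+shape2−2), so shape1 = mode·(κ−2)+1 = 0.665×19+1 = 13.635.
And shape2 = (1−mode)·(κ−2)+1 = 0.335×19+1 = 7.365.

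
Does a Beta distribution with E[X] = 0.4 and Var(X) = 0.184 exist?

Yes

The Beta variance bound is σ² < μ(1−μ).
Here μ(1−μ) = 0.4×0.6 = 0.24, and 0.184 < 0.24.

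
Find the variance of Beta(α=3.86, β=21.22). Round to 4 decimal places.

0.0050

Var = αβ/[(α+β)²(α+β+1)] = (3.86×21.22)/(25.08²×26.08) = 81.9092/16404.486912 = 0.0050.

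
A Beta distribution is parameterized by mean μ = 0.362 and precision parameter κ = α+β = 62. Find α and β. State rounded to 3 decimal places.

Split κ in proportion μ : (1−μ): α = 0.362·62 = 22.444, β = 62 − 22.444 = 39.556.

α = 22.444, β = 39.556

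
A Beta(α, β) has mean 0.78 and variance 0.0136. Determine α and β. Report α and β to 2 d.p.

By moment matching, α+β = μ(1−μ)/σ² − 1 = (0.78·0.22)/0.0136 − 1 = 12.6176 − 1 = 11.6176.
Since α/(α+β) = μ, α = 0.78·11.6176 = 9.06 and β = 0.22·11.6176 = 2.56.

α = 9.06, β = 2.56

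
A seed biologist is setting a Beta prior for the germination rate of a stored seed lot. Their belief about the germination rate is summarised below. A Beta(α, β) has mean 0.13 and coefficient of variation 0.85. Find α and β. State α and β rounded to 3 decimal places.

σ = CV·μ = 0.85×0.13 = 0.11050, so σ² = 0.012210.
s+1 = μ(1−μ)/σ² = 0.1131/0.012210 = 9.2627, so s = α+β = 8.2627.
α = μs = 1.074, β = (1−μ)s = 7.189.

α = 1.074, β = 7.189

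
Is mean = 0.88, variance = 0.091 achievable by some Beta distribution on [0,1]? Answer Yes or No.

Yes

For any Beta, Var(X) < E[X]·(1−E[X]).
Here μ(1−μ) = 0.88×0.12 = 0.1056, and 0.091 < 0.1056.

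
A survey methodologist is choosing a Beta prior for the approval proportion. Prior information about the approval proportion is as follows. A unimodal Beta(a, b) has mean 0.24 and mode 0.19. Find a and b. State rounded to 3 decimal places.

a = 2.976, b = 9.424

Let s = a+b. Mean gives a = μs = 0.24s; mode gives (a−1)/(s−2) = 0.19.
Substituting: 0.24s − 1 = 0.19(s−2) = 0.19s − 0.38, so 0.05s = 0.62 and s = 12.4000.
Then a = 0.24×12.4000 = 2.976 and b = s−a = 9.424.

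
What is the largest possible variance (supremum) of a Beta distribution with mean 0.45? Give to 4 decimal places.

0.2475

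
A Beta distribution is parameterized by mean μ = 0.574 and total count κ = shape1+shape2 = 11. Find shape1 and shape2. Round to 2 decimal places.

shape1 = μκ = 0.574×11 = 6.31 and shape2 = (1−μ)κ = 0.426×11 = 4.69.

shape1 = 6.31, shape2 = 4.69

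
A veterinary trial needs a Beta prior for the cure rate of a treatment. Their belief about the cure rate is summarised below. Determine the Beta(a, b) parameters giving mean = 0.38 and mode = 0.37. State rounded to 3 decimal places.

a = 9.880, b = 16.120

Let s = a+b. Mean gives a = μs = 0.38s; mode gives (a−1)/(s−2) = 0.37.
Substituting: 0.38s − 1 = 0.37(s−2) = 0.37s − 0.74, so 0.01s = 0.26 and s = 26.0000.
Then a = 0.38×26.0000 = 9.880 and b = s−a = 16.120.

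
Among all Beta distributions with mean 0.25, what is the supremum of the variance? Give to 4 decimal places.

0.1875

For fixed mean μ the Beta variance is μ(1−μ)/(α+β+1), increasing as α+β decreases.
Its least upper bound (not attained) is μ(1−μ) = 0.25·0.75 = 0.1875.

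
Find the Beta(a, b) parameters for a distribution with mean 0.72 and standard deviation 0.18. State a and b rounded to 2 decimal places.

First σ² = 0.0324. Setting a = μn, b = (1−μ)n with n = a+b,
μ(1−μ)/(n+1) = 0.0324 ⇒ n+1 = 0.2016/0.0324 = 6.2222 ⇒ n = 5.2222.
Hence a = 0.72×5.2222 = 3.76, b = 0.28×5.2222 = 1.46.

a = 3.76, b = 1.46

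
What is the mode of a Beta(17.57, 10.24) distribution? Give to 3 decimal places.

0.642

The density x^(α−1)(1−x)^(β−1) is maximised at (α−1)/(α+β−2) = 16.57/25.81 = 0.642.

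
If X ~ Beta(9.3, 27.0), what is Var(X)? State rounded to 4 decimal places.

0.0051

μ = 9.3/36.3 = 0.256198; Var = μ(1−μ)/(α+β+1) = 0.1905608/37.3 = 0.0051.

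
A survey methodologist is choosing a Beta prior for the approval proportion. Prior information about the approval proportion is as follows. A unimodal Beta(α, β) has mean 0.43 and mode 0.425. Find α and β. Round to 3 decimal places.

Let s = α+β. Mean gives α = μs = 0.43s; mode gives (α−1)/(s−2) = 0.425.
Substituting: 0.43s − 1 = 0.425(s−2) = 0.425s − 0.850, so 0.005s = 0.150 and s = 30.0000.
Then α = 0.43×30.0000 = 12.900 and β = s−α = 17.100.

α = 12.900, β = 17.100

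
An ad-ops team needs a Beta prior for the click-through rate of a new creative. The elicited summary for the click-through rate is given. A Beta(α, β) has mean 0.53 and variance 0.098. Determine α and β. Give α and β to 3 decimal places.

α = 0.817, β = 0.725

Write ν = α+β; then α = μν and Var = μ(1−μ)/(ν+1).
ν = μ(1−μ)/Var − 1 = 0.2491/0.098 − 1 = 1.5418.
α = 0.53·1.5418 = 0.817, β = 0.47·1.5418 = 0.725.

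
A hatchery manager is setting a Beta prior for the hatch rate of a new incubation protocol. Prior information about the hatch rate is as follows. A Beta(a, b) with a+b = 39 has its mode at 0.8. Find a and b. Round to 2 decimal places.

a = 30.60, b = 8.40

For a,b>1 the mode is (a−1)/(a+b−2), so a = mode·(κ−2)+1 = 0.8×37+1 = 30.60.
And b = (1−mode)·(κ−2)+1 = 0.2×37+1 = 8.40.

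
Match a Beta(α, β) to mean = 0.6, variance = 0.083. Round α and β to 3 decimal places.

α = 1.135, β = 0.757

Let s = α+β. The Beta variance is μ(1−μ)/(s+1).
So s+1 = μ(1−μ)/σ² = (0.6×0.4)/0.083 = 0.24/0.083 = 2.8916, giving s = 1.8916.
Then α = μs = 0.6×1.8916 = 1.135 and β = (1−μ)s = 0.4×1.8916 = 0.757.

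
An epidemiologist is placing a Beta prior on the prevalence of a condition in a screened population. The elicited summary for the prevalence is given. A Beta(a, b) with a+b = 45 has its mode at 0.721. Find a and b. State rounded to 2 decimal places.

a = 32.00, b = 13.00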